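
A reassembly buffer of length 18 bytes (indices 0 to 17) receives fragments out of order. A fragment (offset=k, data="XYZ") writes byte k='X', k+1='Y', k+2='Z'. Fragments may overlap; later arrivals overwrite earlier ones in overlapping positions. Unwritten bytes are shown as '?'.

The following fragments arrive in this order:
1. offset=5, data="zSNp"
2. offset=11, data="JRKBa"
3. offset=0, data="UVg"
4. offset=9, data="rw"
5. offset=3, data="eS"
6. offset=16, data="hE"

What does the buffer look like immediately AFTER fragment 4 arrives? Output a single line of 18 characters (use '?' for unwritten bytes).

Fragment 1: offset=5 data="zSNp" -> buffer=?????zSNp?????????
Fragment 2: offset=11 data="JRKBa" -> buffer=?????zSNp??JRKBa??
Fragment 3: offset=0 data="UVg" -> buffer=UVg??zSNp??JRKBa??
Fragment 4: offset=9 data="rw" -> buffer=UVg??zSNprwJRKBa??

Answer: UVg??zSNprwJRKBa??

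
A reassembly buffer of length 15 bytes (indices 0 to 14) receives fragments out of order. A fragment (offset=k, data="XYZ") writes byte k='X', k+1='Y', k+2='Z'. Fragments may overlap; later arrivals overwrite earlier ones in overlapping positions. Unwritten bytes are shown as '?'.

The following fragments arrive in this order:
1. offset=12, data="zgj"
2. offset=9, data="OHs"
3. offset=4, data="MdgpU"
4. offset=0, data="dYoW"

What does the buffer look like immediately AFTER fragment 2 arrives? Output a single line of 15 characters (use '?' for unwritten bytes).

Fragment 1: offset=12 data="zgj" -> buffer=????????????zgj
Fragment 2: offset=9 data="OHs" -> buffer=?????????OHszgj

Answer: ?????????OHszgj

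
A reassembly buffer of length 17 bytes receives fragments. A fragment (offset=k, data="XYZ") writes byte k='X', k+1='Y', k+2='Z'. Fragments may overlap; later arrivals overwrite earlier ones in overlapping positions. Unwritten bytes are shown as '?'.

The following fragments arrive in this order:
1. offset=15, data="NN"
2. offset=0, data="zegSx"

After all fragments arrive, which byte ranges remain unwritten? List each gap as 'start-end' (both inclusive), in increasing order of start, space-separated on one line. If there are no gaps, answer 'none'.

Answer: 5-14

Derivation:
Fragment 1: offset=15 len=2
Fragment 2: offset=0 len=5
Gaps: 5-14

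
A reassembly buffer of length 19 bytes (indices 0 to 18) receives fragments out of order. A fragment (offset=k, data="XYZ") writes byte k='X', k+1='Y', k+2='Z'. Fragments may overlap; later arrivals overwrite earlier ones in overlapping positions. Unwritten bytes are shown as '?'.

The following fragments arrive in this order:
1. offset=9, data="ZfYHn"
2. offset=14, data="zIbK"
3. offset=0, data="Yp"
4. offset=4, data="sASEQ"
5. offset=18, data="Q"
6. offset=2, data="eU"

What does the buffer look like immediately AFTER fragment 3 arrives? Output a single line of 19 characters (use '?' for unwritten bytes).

Fragment 1: offset=9 data="ZfYHn" -> buffer=?????????ZfYHn?????
Fragment 2: offset=14 data="zIbK" -> buffer=?????????ZfYHnzIbK?
Fragment 3: offset=0 data="Yp" -> buffer=Yp???????ZfYHnzIbK?

Answer: Yp???????ZfYHnzIbK?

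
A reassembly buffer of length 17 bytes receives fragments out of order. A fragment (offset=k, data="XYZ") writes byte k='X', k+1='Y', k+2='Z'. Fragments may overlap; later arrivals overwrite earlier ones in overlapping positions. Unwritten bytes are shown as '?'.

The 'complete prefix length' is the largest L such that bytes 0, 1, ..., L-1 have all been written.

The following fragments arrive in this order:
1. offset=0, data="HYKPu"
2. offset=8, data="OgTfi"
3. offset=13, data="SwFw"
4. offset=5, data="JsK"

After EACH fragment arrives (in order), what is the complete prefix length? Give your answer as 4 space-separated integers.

Answer: 5 5 5 17

Derivation:
Fragment 1: offset=0 data="HYKPu" -> buffer=HYKPu???????????? -> prefix_len=5
Fragment 2: offset=8 data="OgTfi" -> buffer=HYKPu???OgTfi???? -> prefix_len=5
Fragment 3: offset=13 data="SwFw" -> buffer=HYKPu???OgTfiSwFw -> prefix_len=5
Fragment 4: offset=5 data="JsK" -> buffer=HYKPuJsKOgTfiSwFw -> prefix_len=17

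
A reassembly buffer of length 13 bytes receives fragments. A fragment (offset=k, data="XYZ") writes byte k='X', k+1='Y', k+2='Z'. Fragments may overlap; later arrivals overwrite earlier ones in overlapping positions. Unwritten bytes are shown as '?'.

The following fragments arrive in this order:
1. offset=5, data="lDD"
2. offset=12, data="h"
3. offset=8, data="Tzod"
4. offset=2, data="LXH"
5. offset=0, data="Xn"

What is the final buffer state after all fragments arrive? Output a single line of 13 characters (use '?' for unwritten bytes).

Answer: XnLXHlDDTzodh

Derivation:
Fragment 1: offset=5 data="lDD" -> buffer=?????lDD?????
Fragment 2: offset=12 data="h" -> buffer=?????lDD????h
Fragment 3: offset=8 data="Tzod" -> buffer=?????lDDTzodh
Fragment 4: offset=2 data="LXH" -> buffer=??LXHlDDTzodh
Fragment 5: offset=0 data="Xn" -> buffer=XnLXHlDDTzodh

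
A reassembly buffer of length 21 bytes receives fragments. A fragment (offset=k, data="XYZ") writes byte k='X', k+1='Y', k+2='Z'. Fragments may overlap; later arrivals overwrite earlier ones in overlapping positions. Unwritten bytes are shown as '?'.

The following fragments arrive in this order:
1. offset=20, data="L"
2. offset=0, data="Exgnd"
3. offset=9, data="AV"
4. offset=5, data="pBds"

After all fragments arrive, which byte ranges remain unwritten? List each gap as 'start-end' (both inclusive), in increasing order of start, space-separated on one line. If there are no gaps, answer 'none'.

Fragment 1: offset=20 len=1
Fragment 2: offset=0 len=5
Fragment 3: offset=9 len=2
Fragment 4: offset=5 len=4
Gaps: 11-19

Answer: 11-19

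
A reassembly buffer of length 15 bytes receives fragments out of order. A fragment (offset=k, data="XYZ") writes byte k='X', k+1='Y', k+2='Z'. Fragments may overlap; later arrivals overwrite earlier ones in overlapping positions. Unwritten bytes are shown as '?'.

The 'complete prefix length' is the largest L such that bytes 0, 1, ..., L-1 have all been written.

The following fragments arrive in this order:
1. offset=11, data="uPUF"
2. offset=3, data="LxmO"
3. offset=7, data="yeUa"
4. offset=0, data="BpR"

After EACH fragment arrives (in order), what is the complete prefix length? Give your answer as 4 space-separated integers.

Answer: 0 0 0 15

Derivation:
Fragment 1: offset=11 data="uPUF" -> buffer=???????????uPUF -> prefix_len=0
Fragment 2: offset=3 data="LxmO" -> buffer=???LxmO????uPUF -> prefix_len=0
Fragment 3: offset=7 data="yeUa" -> buffer=???LxmOyeUauPUF -> prefix_len=0
Fragment 4: offset=0 data="BpR" -> buffer=BpRLxmOyeUauPUF -> prefix_len=15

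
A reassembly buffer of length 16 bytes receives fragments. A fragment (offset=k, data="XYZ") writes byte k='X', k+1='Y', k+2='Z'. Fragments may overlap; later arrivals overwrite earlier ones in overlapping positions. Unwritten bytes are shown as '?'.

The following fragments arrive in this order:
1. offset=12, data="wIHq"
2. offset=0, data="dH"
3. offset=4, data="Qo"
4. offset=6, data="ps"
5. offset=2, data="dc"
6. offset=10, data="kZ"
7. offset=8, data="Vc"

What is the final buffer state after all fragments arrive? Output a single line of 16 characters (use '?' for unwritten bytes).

Fragment 1: offset=12 data="wIHq" -> buffer=????????????wIHq
Fragment 2: offset=0 data="dH" -> buffer=dH??????????wIHq
Fragment 3: offset=4 data="Qo" -> buffer=dH??Qo??????wIHq
Fragment 4: offset=6 data="ps" -> buffer=dH??Qops????wIHq
Fragment 5: offset=2 data="dc" -> buffer=dHdcQops????wIHq
Fragment 6: offset=10 data="kZ" -> buffer=dHdcQops??kZwIHq
Fragment 7: offset=8 data="Vc" -> buffer=dHdcQopsVckZwIHq

Answer: dHdcQopsVckZwIHq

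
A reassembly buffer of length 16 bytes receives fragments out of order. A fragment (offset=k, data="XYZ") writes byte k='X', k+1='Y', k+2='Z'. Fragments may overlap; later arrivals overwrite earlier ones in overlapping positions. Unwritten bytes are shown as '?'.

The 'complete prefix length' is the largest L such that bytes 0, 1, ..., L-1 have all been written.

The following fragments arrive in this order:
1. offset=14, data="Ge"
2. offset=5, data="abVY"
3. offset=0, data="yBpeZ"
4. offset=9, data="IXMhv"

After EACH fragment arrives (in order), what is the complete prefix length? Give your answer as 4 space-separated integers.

Fragment 1: offset=14 data="Ge" -> buffer=??????????????Ge -> prefix_len=0
Fragment 2: offset=5 data="abVY" -> buffer=?????abVY?????Ge -> prefix_len=0
Fragment 3: offset=0 data="yBpeZ" -> buffer=yBpeZabVY?????Ge -> prefix_len=9
Fragment 4: offset=9 data="IXMhv" -> buffer=yBpeZabVYIXMhvGe -> prefix_len=16

Answer: 0 0 9 16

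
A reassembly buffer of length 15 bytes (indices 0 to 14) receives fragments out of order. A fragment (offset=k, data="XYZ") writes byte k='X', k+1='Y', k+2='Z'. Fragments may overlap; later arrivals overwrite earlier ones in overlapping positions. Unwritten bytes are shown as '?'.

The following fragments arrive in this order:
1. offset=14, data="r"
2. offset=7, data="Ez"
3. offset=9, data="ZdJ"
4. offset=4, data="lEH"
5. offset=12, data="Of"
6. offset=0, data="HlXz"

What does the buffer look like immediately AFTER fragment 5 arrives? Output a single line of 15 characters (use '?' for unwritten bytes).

Fragment 1: offset=14 data="r" -> buffer=??????????????r
Fragment 2: offset=7 data="Ez" -> buffer=???????Ez?????r
Fragment 3: offset=9 data="ZdJ" -> buffer=???????EzZdJ??r
Fragment 4: offset=4 data="lEH" -> buffer=????lEHEzZdJ??r
Fragment 5: offset=12 data="Of" -> buffer=????lEHEzZdJOfr

Answer: ????lEHEzZdJOfr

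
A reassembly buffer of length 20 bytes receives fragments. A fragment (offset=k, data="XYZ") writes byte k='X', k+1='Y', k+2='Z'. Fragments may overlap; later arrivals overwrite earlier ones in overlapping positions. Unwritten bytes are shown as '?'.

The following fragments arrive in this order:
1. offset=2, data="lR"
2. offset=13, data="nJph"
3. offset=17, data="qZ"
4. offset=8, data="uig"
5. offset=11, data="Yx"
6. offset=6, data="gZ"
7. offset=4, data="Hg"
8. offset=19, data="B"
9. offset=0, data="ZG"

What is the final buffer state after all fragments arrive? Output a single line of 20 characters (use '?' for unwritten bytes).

Fragment 1: offset=2 data="lR" -> buffer=??lR????????????????
Fragment 2: offset=13 data="nJph" -> buffer=??lR?????????nJph???
Fragment 3: offset=17 data="qZ" -> buffer=??lR?????????nJphqZ?
Fragment 4: offset=8 data="uig" -> buffer=??lR????uig??nJphqZ?
Fragment 5: offset=11 data="Yx" -> buffer=??lR????uigYxnJphqZ?
Fragment 6: offset=6 data="gZ" -> buffer=??lR??gZuigYxnJphqZ?
Fragment 7: offset=4 data="Hg" -> buffer=??lRHggZuigYxnJphqZ?
Fragment 8: offset=19 data="B" -> buffer=??lRHggZuigYxnJphqZB
Fragment 9: offset=0 data="ZG" -> buffer=ZGlRHggZuigYxnJphqZB

Answer: ZGlRHggZuigYxnJphqZB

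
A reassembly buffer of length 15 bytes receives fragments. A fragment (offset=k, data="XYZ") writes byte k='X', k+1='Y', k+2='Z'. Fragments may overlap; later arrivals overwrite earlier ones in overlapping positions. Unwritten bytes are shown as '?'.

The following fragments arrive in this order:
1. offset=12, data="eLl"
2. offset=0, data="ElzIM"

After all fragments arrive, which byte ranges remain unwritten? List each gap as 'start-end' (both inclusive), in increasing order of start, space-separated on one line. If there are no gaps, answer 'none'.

Answer: 5-11

Derivation:
Fragment 1: offset=12 len=3
Fragment 2: offset=0 len=5
Gaps: 5-11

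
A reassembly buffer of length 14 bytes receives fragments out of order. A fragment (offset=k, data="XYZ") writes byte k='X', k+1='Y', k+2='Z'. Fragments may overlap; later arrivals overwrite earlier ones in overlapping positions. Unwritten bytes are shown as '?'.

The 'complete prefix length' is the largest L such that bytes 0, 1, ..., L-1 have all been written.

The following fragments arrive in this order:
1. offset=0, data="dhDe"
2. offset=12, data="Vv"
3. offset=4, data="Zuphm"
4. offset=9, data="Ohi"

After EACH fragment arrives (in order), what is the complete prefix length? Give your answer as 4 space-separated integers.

Fragment 1: offset=0 data="dhDe" -> buffer=dhDe?????????? -> prefix_len=4
Fragment 2: offset=12 data="Vv" -> buffer=dhDe????????Vv -> prefix_len=4
Fragment 3: offset=4 data="Zuphm" -> buffer=dhDeZuphm???Vv -> prefix_len=9
Fragment 4: offset=9 data="Ohi" -> buffer=dhDeZuphmOhiVv -> prefix_len=14

Answer: 4 4 9 14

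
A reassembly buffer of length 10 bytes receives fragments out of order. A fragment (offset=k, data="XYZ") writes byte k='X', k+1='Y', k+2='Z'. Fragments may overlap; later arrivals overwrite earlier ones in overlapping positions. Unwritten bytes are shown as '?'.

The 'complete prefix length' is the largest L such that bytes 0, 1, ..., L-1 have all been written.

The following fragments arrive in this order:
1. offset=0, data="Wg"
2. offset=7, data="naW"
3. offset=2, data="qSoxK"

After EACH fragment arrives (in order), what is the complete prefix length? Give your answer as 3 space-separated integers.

Fragment 1: offset=0 data="Wg" -> buffer=Wg???????? -> prefix_len=2
Fragment 2: offset=7 data="naW" -> buffer=Wg?????naW -> prefix_len=2
Fragment 3: offset=2 data="qSoxK" -> buffer=WgqSoxKnaW -> prefix_len=10

Answer: 2 2 10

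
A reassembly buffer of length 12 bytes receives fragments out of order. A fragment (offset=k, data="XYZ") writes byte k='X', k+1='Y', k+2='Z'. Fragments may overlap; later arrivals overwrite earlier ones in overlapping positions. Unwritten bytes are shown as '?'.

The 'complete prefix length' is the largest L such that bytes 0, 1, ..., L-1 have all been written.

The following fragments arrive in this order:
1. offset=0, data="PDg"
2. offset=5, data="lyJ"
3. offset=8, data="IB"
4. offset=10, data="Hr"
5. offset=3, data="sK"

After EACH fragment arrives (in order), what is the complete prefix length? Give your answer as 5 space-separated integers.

Answer: 3 3 3 3 12

Derivation:
Fragment 1: offset=0 data="PDg" -> buffer=PDg????????? -> prefix_len=3
Fragment 2: offset=5 data="lyJ" -> buffer=PDg??lyJ???? -> prefix_len=3
Fragment 3: offset=8 data="IB" -> buffer=PDg??lyJIB?? -> prefix_len=3
Fragment 4: offset=10 data="Hr" -> buffer=PDg??lyJIBHr -> prefix_len=3
Fragment 5: offset=3 data="sK" -> buffer=PDgsKlyJIBHr -> prefix_len=12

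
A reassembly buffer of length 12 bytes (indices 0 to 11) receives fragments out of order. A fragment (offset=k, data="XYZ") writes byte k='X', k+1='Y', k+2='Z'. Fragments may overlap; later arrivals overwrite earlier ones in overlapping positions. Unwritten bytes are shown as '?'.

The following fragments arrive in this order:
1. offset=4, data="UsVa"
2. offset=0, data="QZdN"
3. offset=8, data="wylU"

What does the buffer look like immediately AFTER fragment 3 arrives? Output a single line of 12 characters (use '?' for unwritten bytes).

Answer: QZdNUsVawylU

Derivation:
Fragment 1: offset=4 data="UsVa" -> buffer=????UsVa????
Fragment 2: offset=0 data="QZdN" -> buffer=QZdNUsVa????
Fragment 3: offset=8 data="wylU" -> buffer=QZdNUsVawylU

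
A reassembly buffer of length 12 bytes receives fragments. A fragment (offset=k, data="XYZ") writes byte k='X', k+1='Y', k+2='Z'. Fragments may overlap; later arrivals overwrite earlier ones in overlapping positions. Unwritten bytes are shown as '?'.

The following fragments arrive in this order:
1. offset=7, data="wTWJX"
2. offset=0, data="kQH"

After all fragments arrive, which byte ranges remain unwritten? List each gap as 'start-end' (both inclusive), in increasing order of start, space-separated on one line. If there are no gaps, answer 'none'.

Fragment 1: offset=7 len=5
Fragment 2: offset=0 len=3
Gaps: 3-6

Answer: 3-6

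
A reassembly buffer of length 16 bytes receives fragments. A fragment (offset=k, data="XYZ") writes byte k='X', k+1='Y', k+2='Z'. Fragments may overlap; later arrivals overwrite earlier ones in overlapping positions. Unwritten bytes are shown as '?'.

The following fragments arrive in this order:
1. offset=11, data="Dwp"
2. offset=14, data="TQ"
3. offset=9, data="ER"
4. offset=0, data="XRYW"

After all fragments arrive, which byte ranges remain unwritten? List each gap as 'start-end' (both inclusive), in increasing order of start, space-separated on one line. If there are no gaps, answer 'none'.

Fragment 1: offset=11 len=3
Fragment 2: offset=14 len=2
Fragment 3: offset=9 len=2
Fragment 4: offset=0 len=4
Gaps: 4-8

Answer: 4-8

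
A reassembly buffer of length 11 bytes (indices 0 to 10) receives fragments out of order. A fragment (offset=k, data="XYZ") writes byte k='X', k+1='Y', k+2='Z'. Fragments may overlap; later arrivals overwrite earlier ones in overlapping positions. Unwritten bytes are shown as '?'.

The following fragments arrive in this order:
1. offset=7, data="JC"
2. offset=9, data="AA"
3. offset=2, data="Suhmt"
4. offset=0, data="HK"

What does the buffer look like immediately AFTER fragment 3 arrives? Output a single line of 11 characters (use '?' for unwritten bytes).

Fragment 1: offset=7 data="JC" -> buffer=???????JC??
Fragment 2: offset=9 data="AA" -> buffer=???????JCAA
Fragment 3: offset=2 data="Suhmt" -> buffer=??SuhmtJCAA

Answer: ??SuhmtJCAA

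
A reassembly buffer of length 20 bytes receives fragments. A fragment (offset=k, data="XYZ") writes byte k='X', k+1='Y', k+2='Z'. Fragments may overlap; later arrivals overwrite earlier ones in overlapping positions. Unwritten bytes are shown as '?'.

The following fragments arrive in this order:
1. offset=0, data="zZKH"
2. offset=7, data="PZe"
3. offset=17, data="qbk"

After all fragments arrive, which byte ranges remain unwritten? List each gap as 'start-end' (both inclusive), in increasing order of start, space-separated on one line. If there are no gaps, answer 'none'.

Fragment 1: offset=0 len=4
Fragment 2: offset=7 len=3
Fragment 3: offset=17 len=3
Gaps: 4-6 10-16

Answer: 4-6 10-16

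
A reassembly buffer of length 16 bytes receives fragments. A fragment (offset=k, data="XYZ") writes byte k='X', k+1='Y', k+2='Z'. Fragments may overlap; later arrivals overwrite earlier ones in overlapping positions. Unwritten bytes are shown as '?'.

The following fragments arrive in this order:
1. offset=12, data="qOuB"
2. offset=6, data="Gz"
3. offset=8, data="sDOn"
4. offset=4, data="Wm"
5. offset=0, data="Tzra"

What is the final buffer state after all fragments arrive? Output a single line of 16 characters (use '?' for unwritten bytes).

Answer: TzraWmGzsDOnqOuB

Derivation:
Fragment 1: offset=12 data="qOuB" -> buffer=????????????qOuB
Fragment 2: offset=6 data="Gz" -> buffer=??????Gz????qOuB
Fragment 3: offset=8 data="sDOn" -> buffer=??????GzsDOnqOuB
Fragment 4: offset=4 data="Wm" -> buffer=????WmGzsDOnqOuB
Fragment 5: offset=0 data="Tzra" -> buffer=TzraWmGzsDOnqOuB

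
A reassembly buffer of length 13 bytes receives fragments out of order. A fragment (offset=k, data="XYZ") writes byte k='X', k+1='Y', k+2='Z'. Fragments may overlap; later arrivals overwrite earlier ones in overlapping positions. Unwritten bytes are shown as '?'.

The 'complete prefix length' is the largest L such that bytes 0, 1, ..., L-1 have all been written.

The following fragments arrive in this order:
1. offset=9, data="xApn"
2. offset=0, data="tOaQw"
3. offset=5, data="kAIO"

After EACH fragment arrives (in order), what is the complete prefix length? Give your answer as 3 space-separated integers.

Answer: 0 5 13

Derivation:
Fragment 1: offset=9 data="xApn" -> buffer=?????????xApn -> prefix_len=0
Fragment 2: offset=0 data="tOaQw" -> buffer=tOaQw????xApn -> prefix_len=5
Fragment 3: offset=5 data="kAIO" -> buffer=tOaQwkAIOxApn -> prefix_len=13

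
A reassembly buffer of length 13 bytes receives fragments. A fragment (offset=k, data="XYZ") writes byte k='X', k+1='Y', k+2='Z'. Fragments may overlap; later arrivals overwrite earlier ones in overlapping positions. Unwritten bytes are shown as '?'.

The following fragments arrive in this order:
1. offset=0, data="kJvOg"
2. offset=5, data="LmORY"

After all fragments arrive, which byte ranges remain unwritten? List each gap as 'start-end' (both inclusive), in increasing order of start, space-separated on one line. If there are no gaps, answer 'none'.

Fragment 1: offset=0 len=5
Fragment 2: offset=5 len=5
Gaps: 10-12

Answer: 10-12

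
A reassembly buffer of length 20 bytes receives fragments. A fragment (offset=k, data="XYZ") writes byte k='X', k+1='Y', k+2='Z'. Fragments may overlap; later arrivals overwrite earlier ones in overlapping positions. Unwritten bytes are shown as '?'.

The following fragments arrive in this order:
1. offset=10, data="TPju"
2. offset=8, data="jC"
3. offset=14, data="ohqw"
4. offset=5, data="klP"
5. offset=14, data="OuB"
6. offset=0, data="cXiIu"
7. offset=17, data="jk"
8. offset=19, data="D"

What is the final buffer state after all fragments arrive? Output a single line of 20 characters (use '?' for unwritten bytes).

Fragment 1: offset=10 data="TPju" -> buffer=??????????TPju??????
Fragment 2: offset=8 data="jC" -> buffer=????????jCTPju??????
Fragment 3: offset=14 data="ohqw" -> buffer=????????jCTPjuohqw??
Fragment 4: offset=5 data="klP" -> buffer=?????klPjCTPjuohqw??
Fragment 5: offset=14 data="OuB" -> buffer=?????klPjCTPjuOuBw??
Fragment 6: offset=0 data="cXiIu" -> buffer=cXiIuklPjCTPjuOuBw??
Fragment 7: offset=17 data="jk" -> buffer=cXiIuklPjCTPjuOuBjk?
Fragment 8: offset=19 data="D" -> buffer=cXiIuklPjCTPjuOuBjkD

Answer: cXiIuklPjCTPjuOuBjkD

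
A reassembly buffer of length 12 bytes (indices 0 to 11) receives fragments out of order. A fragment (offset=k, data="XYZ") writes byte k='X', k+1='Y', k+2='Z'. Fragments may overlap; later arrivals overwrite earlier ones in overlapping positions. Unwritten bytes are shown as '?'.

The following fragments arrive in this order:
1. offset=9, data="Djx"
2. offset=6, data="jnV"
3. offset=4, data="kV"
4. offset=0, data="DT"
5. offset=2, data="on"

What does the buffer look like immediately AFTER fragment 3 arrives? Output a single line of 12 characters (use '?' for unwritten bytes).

Answer: ????kVjnVDjx

Derivation:
Fragment 1: offset=9 data="Djx" -> buffer=?????????Djx
Fragment 2: offset=6 data="jnV" -> buffer=??????jnVDjx
Fragment 3: offset=4 data="kV" -> buffer=????kVjnVDjx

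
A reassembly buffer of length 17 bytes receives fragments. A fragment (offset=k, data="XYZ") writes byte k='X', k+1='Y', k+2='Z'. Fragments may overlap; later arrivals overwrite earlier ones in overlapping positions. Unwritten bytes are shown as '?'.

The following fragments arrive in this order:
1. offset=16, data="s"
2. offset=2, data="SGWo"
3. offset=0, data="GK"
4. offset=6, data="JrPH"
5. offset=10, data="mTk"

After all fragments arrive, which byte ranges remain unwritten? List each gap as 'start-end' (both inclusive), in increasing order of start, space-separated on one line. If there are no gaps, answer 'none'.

Fragment 1: offset=16 len=1
Fragment 2: offset=2 len=4
Fragment 3: offset=0 len=2
Fragment 4: offset=6 len=4
Fragment 5: offset=10 len=3
Gaps: 13-15

Answer: 13-15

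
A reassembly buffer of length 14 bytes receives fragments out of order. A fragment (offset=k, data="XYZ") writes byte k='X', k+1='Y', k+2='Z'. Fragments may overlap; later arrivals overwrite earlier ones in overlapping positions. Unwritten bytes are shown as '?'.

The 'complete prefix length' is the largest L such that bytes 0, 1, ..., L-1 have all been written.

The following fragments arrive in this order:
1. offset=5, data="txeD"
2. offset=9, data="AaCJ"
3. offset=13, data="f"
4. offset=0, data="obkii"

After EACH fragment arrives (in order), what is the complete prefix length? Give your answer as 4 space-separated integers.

Answer: 0 0 0 14

Derivation:
Fragment 1: offset=5 data="txeD" -> buffer=?????txeD????? -> prefix_len=0
Fragment 2: offset=9 data="AaCJ" -> buffer=?????txeDAaCJ? -> prefix_len=0
Fragment 3: offset=13 data="f" -> buffer=?????txeDAaCJf -> prefix_len=0
Fragment 4: offset=0 data="obkii" -> buffer=obkiitxeDAaCJf -> prefix_len=14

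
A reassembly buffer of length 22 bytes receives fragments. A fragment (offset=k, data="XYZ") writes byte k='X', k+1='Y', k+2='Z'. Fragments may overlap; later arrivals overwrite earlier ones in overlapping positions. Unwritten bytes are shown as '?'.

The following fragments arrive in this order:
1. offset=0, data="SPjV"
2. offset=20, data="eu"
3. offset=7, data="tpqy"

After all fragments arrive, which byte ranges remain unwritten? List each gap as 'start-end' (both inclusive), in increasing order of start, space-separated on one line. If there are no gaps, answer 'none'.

Answer: 4-6 11-19

Derivation:
Fragment 1: offset=0 len=4
Fragment 2: offset=20 len=2
Fragment 3: offset=7 len=4
Gaps: 4-6 11-19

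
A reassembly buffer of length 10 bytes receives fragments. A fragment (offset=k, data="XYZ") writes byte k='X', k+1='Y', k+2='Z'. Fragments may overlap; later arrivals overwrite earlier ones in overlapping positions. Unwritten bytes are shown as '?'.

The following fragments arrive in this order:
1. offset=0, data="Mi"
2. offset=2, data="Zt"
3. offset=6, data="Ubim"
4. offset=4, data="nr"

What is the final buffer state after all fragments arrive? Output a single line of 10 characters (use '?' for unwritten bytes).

Fragment 1: offset=0 data="Mi" -> buffer=Mi????????
Fragment 2: offset=2 data="Zt" -> buffer=MiZt??????
Fragment 3: offset=6 data="Ubim" -> buffer=MiZt??Ubim
Fragment 4: offset=4 data="nr" -> buffer=MiZtnrUbim

Answer: MiZtnrUbim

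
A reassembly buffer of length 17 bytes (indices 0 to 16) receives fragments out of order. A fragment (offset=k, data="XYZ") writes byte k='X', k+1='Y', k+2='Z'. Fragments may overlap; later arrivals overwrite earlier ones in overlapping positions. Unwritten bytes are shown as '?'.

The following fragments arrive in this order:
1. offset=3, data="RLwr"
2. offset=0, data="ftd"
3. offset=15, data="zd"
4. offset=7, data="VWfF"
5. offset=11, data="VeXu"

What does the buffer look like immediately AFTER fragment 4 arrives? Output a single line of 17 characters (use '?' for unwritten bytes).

Answer: ftdRLwrVWfF????zd

Derivation:
Fragment 1: offset=3 data="RLwr" -> buffer=???RLwr??????????
Fragment 2: offset=0 data="ftd" -> buffer=ftdRLwr??????????
Fragment 3: offset=15 data="zd" -> buffer=ftdRLwr????????zd
Fragment 4: offset=7 data="VWfF" -> buffer=ftdRLwrVWfF????zd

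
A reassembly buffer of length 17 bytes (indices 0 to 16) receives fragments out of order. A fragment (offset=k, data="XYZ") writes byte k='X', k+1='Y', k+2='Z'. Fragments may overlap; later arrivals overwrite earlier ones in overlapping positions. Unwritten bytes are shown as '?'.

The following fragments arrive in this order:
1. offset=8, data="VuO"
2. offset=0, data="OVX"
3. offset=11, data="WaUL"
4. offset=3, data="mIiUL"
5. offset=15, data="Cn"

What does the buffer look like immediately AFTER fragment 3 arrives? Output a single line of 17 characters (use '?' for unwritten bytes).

Answer: OVX?????VuOWaUL??

Derivation:
Fragment 1: offset=8 data="VuO" -> buffer=????????VuO??????
Fragment 2: offset=0 data="OVX" -> buffer=OVX?????VuO??????
Fragment 3: offset=11 data="WaUL" -> buffer=OVX?????VuOWaUL??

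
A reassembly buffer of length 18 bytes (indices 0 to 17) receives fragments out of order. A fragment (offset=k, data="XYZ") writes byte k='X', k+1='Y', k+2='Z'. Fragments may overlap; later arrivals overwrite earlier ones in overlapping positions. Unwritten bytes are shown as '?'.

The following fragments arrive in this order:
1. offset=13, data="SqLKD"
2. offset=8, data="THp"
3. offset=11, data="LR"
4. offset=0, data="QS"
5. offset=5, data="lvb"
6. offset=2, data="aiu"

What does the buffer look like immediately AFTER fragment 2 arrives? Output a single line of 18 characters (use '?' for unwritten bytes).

Answer: ????????THp??SqLKD

Derivation:
Fragment 1: offset=13 data="SqLKD" -> buffer=?????????????SqLKD
Fragment 2: offset=8 data="THp" -> buffer=????????THp??SqLKD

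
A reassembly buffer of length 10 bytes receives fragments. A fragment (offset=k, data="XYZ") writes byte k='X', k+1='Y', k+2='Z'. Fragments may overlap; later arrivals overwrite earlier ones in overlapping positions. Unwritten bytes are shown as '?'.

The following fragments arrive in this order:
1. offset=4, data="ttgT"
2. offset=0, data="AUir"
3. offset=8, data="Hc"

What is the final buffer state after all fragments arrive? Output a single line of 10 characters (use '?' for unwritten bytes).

Fragment 1: offset=4 data="ttgT" -> buffer=????ttgT??
Fragment 2: offset=0 data="AUir" -> buffer=AUirttgT??
Fragment 3: offset=8 data="Hc" -> buffer=AUirttgTHc

Answer: AUirttgTHc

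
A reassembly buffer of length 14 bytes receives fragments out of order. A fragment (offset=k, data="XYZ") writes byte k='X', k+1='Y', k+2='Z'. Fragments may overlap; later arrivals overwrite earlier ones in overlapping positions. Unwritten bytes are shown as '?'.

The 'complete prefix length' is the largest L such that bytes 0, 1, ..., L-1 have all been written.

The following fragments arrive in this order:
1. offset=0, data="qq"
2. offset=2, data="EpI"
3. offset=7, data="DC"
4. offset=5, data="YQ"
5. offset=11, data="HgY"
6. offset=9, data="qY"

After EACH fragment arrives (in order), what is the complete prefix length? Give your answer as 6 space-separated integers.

Answer: 2 5 5 9 9 14

Derivation:
Fragment 1: offset=0 data="qq" -> buffer=qq???????????? -> prefix_len=2
Fragment 2: offset=2 data="EpI" -> buffer=qqEpI????????? -> prefix_len=5
Fragment 3: offset=7 data="DC" -> buffer=qqEpI??DC????? -> prefix_len=5
Fragment 4: offset=5 data="YQ" -> buffer=qqEpIYQDC????? -> prefix_len=9
Fragment 5: offset=11 data="HgY" -> buffer=qqEpIYQDC??HgY -> prefix_len=9
Fragment 6: offset=9 data="qY" -> buffer=qqEpIYQDCqYHgY -> prefix_len=14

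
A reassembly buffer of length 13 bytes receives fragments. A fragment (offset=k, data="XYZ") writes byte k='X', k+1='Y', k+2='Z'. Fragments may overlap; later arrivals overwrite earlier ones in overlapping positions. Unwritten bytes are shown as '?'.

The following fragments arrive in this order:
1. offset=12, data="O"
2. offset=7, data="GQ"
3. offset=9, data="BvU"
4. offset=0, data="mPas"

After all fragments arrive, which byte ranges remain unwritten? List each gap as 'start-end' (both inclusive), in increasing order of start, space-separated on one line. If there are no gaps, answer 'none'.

Fragment 1: offset=12 len=1
Fragment 2: offset=7 len=2
Fragment 3: offset=9 len=3
Fragment 4: offset=0 len=4
Gaps: 4-6

Answer: 4-6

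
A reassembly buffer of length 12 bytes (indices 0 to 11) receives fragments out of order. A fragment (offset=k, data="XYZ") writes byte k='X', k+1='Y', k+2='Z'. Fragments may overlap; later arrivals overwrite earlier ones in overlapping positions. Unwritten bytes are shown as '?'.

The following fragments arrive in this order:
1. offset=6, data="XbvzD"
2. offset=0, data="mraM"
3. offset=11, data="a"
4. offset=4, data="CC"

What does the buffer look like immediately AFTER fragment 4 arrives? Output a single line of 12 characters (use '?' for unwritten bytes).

Fragment 1: offset=6 data="XbvzD" -> buffer=??????XbvzD?
Fragment 2: offset=0 data="mraM" -> buffer=mraM??XbvzD?
Fragment 3: offset=11 data="a" -> buffer=mraM??XbvzDa
Fragment 4: offset=4 data="CC" -> buffer=mraMCCXbvzDa

Answer: mraMCCXbvzDa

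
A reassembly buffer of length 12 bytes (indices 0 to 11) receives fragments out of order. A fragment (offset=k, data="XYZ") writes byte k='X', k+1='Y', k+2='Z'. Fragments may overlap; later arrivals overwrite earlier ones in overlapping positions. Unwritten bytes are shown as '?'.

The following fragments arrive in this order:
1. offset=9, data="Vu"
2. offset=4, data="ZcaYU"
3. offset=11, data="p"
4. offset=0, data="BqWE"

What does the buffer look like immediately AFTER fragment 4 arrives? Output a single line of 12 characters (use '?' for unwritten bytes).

Fragment 1: offset=9 data="Vu" -> buffer=?????????Vu?
Fragment 2: offset=4 data="ZcaYU" -> buffer=????ZcaYUVu?
Fragment 3: offset=11 data="p" -> buffer=????ZcaYUVup
Fragment 4: offset=0 data="BqWE" -> buffer=BqWEZcaYUVup

Answer: BqWEZcaYUVup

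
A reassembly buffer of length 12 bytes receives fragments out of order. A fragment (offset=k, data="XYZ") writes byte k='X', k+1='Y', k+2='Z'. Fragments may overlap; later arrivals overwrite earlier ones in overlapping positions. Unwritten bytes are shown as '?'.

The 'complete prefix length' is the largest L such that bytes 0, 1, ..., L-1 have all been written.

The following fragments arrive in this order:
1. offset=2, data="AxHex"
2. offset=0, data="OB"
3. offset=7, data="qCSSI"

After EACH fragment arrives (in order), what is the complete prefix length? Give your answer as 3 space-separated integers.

Fragment 1: offset=2 data="AxHex" -> buffer=??AxHex????? -> prefix_len=0
Fragment 2: offset=0 data="OB" -> buffer=OBAxHex????? -> prefix_len=7
Fragment 3: offset=7 data="qCSSI" -> buffer=OBAxHexqCSSI -> prefix_len=12

Answer: 0 7 12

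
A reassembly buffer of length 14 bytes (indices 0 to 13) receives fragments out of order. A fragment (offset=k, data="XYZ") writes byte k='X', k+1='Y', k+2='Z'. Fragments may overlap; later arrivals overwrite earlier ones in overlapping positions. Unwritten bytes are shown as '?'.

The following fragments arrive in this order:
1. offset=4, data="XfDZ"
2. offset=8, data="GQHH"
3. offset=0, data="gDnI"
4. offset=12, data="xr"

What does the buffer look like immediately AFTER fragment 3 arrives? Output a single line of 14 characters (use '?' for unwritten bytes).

Fragment 1: offset=4 data="XfDZ" -> buffer=????XfDZ??????
Fragment 2: offset=8 data="GQHH" -> buffer=????XfDZGQHH??
Fragment 3: offset=0 data="gDnI" -> buffer=gDnIXfDZGQHH??

Answer: gDnIXfDZGQHH??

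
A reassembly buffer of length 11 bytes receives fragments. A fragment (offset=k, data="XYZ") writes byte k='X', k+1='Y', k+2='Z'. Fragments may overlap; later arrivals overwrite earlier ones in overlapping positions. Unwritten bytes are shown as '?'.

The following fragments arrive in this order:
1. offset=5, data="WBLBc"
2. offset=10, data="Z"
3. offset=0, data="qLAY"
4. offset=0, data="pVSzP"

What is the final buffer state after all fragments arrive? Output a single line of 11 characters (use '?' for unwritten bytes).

Fragment 1: offset=5 data="WBLBc" -> buffer=?????WBLBc?
Fragment 2: offset=10 data="Z" -> buffer=?????WBLBcZ
Fragment 3: offset=0 data="qLAY" -> buffer=qLAY?WBLBcZ
Fragment 4: offset=0 data="pVSzP" -> buffer=pVSzPWBLBcZ

Answer: pVSzPWBLBcZ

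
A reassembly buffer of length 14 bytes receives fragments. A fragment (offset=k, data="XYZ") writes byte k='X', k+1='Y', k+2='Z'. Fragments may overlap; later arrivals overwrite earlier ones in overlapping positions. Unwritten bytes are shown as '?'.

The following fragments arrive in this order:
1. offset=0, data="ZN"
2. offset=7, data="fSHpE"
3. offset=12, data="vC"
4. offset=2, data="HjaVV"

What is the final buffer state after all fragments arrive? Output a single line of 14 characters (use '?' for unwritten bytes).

Answer: ZNHjaVVfSHpEvC

Derivation:
Fragment 1: offset=0 data="ZN" -> buffer=ZN????????????
Fragment 2: offset=7 data="fSHpE" -> buffer=ZN?????fSHpE??
Fragment 3: offset=12 data="vC" -> buffer=ZN?????fSHpEvC
Fragment 4: offset=2 data="HjaVV" -> buffer=ZNHjaVVfSHpEvC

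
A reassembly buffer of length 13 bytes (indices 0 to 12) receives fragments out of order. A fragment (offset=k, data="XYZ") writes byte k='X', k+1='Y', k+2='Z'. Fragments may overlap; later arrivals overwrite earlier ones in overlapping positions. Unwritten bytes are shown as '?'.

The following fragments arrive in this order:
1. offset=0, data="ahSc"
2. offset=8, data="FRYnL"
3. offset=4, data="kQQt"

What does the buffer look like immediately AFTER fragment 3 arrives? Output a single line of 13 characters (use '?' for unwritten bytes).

Answer: ahSckQQtFRYnL

Derivation:
Fragment 1: offset=0 data="ahSc" -> buffer=ahSc?????????
Fragment 2: offset=8 data="FRYnL" -> buffer=ahSc????FRYnL
Fragment 3: offset=4 data="kQQt" -> buffer=ahSckQQtFRYnL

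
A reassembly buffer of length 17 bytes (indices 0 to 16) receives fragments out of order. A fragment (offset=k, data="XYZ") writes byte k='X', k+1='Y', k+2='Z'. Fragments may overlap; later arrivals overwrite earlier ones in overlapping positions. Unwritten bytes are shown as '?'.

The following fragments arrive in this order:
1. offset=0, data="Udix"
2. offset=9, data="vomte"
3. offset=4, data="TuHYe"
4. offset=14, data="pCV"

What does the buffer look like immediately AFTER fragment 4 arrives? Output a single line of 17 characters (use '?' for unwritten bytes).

Answer: UdixTuHYevomtepCV

Derivation:
Fragment 1: offset=0 data="Udix" -> buffer=Udix?????????????
Fragment 2: offset=9 data="vomte" -> buffer=Udix?????vomte???
Fragment 3: offset=4 data="TuHYe" -> buffer=UdixTuHYevomte???
Fragment 4: offset=14 data="pCV" -> buffer=UdixTuHYevomtepCV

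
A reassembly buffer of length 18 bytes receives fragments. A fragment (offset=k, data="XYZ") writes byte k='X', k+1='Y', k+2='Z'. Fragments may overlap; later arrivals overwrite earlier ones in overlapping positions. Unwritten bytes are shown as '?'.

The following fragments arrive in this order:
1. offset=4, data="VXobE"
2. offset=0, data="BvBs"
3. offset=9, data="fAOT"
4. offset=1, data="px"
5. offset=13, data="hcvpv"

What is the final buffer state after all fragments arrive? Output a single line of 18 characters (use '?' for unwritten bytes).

Fragment 1: offset=4 data="VXobE" -> buffer=????VXobE?????????
Fragment 2: offset=0 data="BvBs" -> buffer=BvBsVXobE?????????
Fragment 3: offset=9 data="fAOT" -> buffer=BvBsVXobEfAOT?????
Fragment 4: offset=1 data="px" -> buffer=BpxsVXobEfAOT?????
Fragment 5: offset=13 data="hcvpv" -> buffer=BpxsVXobEfAOThcvpv

Answer: BpxsVXobEfAOThcvpv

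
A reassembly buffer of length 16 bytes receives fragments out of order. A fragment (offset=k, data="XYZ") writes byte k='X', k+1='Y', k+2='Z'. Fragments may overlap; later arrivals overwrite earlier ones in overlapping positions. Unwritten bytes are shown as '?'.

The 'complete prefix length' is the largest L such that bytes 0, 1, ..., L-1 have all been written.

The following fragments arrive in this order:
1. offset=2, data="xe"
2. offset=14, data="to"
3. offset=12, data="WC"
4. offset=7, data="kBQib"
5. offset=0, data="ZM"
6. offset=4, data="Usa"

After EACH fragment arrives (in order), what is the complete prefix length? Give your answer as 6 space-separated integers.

Fragment 1: offset=2 data="xe" -> buffer=??xe???????????? -> prefix_len=0
Fragment 2: offset=14 data="to" -> buffer=??xe??????????to -> prefix_len=0
Fragment 3: offset=12 data="WC" -> buffer=??xe????????WCto -> prefix_len=0
Fragment 4: offset=7 data="kBQib" -> buffer=??xe???kBQibWCto -> prefix_len=0
Fragment 5: offset=0 data="ZM" -> buffer=ZMxe???kBQibWCto -> prefix_len=4
Fragment 6: offset=4 data="Usa" -> buffer=ZMxeUsakBQibWCto -> prefix_len=16

Answer: 0 0 0 0 4 16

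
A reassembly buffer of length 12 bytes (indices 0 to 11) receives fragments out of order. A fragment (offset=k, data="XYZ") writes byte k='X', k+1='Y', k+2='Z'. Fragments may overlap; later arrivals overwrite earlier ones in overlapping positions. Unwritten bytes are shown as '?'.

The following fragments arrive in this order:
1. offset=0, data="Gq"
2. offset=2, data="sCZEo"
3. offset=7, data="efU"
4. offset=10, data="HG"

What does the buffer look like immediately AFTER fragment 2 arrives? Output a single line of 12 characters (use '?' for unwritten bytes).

Fragment 1: offset=0 data="Gq" -> buffer=Gq??????????
Fragment 2: offset=2 data="sCZEo" -> buffer=GqsCZEo?????

Answer: GqsCZEo?????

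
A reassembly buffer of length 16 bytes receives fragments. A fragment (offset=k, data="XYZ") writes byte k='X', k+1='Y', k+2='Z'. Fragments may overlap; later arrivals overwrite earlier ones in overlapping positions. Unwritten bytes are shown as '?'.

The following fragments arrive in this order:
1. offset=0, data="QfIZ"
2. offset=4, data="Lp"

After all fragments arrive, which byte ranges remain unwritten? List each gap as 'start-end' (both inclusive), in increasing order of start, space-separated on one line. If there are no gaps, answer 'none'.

Fragment 1: offset=0 len=4
Fragment 2: offset=4 len=2
Gaps: 6-15

Answer: 6-15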